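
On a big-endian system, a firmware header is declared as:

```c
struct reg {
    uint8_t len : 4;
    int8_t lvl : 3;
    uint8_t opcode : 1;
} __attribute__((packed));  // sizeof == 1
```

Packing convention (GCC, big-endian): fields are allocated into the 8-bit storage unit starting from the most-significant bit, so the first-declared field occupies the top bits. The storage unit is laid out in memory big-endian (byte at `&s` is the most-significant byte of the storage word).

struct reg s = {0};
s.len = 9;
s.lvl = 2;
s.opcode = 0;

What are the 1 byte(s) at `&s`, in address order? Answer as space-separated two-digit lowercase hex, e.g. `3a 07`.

94

[4+:4] len=9 & 0xf = 0x9; word=0x90
[1+:3] lvl=2 & 0x7 = 0x2; word=0x94
[0+:1] opcode=0 & 0x1 = 0x0; word=0x94
word = 0x94 → big-endian bytes:
  [0]=0x94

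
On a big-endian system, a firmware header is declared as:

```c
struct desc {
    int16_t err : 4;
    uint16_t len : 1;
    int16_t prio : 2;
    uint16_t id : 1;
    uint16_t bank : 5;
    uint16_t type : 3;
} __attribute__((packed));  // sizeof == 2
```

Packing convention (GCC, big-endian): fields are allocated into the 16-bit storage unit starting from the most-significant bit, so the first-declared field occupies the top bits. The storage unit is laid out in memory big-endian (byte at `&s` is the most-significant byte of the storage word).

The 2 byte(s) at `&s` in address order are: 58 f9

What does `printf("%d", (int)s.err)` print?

5

[0]=0x58 [1]=0xf9 (big-endian) → word 0x58f9
err:4 @ bit 12 → (0x58f9>>12)&0xf = 0x5  ←
len:1 @ bit 11 → (0x58f9>>11)&0x1 = 0x1
prio:2 @ bit 9 → (0x58f9>>9)&0x3 = 0x0
id:1 @ bit 8 → (0x58f9>>8)&0x1 = 0x0
bank:5 @ bit 3 → (0x58f9>>3)&0x1f = 0x1f
type:3 @ bit 0 → (0x58f9>>0)&0x7 = 0x1
err signed 4b, MSB=0: value = 5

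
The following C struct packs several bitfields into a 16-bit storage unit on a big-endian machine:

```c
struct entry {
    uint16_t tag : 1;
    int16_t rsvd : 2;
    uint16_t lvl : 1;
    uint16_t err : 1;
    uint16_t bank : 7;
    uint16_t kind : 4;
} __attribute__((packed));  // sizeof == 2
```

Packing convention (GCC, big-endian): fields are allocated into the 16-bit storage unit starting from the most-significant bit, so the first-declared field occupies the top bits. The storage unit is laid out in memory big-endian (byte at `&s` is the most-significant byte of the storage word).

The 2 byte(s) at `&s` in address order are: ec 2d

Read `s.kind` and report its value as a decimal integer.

[0]=0xec [1]=0x2d (big-endian) → word 0xec2d
tag:1 @ bit 15 → (0xec2d>>15)&0x1 = 0x1
rsvd:2 @ bit 13 → (0xec2d>>13)&0x3 = 0x3
lvl:1 @ bit 12 → (0xec2d>>12)&0x1 = 0x0
err:1 @ bit 11 → (0xec2d>>11)&0x1 = 0x1
bank:7 @ bit 4 → (0xec2d>>4)&0x7f = 0x42
kind:4 @ bit 0 → (0xec2d>>0)&0xf = 0xd  ←

13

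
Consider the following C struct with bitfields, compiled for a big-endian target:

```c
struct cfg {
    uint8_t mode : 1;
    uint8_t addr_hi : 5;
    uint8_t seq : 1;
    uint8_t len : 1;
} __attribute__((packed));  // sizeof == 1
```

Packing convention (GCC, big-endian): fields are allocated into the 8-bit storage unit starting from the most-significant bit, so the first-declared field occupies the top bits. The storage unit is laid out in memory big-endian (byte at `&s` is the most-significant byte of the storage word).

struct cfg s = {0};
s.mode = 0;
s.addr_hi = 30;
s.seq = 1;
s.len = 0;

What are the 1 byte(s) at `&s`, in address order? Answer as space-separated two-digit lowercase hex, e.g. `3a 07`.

[7+:1] mode=0 & 0x1 = 0x0; word=0x00
[2+:5] addr_hi=30 & 0x1f = 0x1e; word=0x78
[1+:1] seq=1 & 0x1 = 0x1; word=0x7a
[0+:1] len=0 & 0x1 = 0x0; word=0x7a
word = 0x7a → big-endian bytes:
  [0]=0x7a

7a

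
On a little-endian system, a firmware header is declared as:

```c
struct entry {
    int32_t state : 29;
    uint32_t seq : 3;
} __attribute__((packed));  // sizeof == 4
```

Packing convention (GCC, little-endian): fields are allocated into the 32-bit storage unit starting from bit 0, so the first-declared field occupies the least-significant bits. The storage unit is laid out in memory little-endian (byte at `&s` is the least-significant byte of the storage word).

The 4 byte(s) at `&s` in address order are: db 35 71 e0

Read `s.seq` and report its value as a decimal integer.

7

[0]=0xdb [1]=0x35 [2]=0x71 [3]=0xe0 (little-endian) → word 0xe07135db
state [0+:29] = (word>>0) & 0x1fffffff = 7419355
seq [29+:3] = (word>>29) & 0x7 = 7  ←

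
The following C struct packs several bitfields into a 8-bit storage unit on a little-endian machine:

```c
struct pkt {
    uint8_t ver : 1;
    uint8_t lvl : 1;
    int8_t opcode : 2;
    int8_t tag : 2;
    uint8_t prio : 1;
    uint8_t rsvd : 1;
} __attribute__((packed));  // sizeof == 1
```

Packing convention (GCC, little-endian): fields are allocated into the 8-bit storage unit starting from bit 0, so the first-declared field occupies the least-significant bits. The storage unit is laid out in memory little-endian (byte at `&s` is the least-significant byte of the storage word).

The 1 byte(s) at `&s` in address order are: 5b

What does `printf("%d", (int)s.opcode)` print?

[0]=0x5b (little-endian) → word 0x5b
ver:1 @ bit 0 → (0x5b>>0)&0x1 = 0x1
lvl:1 @ bit 1 → (0x5b>>1)&0x1 = 0x1
opcode:2 @ bit 2 → (0x5b>>2)&0x3 = 0x2  ←
tag:2 @ bit 4 → (0x5b>>4)&0x3 = 0x1
prio:1 @ bit 6 → (0x5b>>6)&0x1 = 0x1
rsvd:1 @ bit 7 → (0x5b>>7)&0x1 = 0x0
opcode signed 2b, MSB=1: 2 - 4 = -2

-2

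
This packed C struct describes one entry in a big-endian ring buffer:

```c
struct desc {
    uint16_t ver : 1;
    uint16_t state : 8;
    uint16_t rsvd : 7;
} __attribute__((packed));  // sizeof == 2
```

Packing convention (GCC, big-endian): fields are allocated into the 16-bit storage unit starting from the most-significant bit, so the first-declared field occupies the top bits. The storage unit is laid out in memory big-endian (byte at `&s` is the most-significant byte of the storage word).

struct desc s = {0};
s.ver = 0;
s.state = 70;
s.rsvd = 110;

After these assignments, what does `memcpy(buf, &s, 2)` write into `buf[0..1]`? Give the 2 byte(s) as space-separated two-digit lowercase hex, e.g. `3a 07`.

23 6e

ver (1b) val=0 bits=0x0 at bit 15: 0x0000
state (8b) val=70 bits=0x46 at bit 7: 0x2300
rsvd (7b) val=110 bits=0x6e at bit 0: 0x236e
word = 0x236e → big-endian bytes:
  [0]=0x23  [1]=0x6e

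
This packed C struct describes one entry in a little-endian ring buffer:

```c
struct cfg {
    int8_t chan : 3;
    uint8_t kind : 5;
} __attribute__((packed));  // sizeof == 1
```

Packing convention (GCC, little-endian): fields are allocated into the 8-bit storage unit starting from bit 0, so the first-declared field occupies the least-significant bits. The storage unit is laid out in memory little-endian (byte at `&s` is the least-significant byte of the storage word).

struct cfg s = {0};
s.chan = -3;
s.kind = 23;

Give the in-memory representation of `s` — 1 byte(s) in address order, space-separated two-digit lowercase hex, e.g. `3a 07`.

bd

chan:3 = -3 → 0x5 << 0 → word 0x05
kind:5 = 23 → 0x17 << 3 → word 0xbd
word = 0xbd → little-endian bytes:
  [0]=0xbd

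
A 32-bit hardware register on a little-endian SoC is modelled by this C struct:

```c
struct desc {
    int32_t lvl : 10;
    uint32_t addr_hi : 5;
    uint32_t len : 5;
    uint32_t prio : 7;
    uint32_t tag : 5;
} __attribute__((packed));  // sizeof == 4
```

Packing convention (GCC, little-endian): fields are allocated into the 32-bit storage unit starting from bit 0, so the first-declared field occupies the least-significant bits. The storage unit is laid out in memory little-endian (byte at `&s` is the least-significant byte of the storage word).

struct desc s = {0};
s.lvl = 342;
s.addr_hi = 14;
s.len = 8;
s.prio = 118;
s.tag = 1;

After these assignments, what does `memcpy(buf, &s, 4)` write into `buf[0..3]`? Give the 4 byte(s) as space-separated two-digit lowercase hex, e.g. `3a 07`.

56 39 64 0f

[0+:10] lvl=342 & 0x3ff = 0x156; word=0x00000156
[10+:5] addr_hi=14 & 0x1f = 0xe; word=0x00003956
[15+:5] len=8 & 0x1f = 0x8; word=0x00043956
[20+:7] prio=118 & 0x7f = 0x76; word=0x07643956
[27+:5] tag=1 & 0x1f = 0x1; word=0x0f643956
word = 0x0f643956 → little-endian bytes:
  [0]=0x56  [1]=0x39  [2]=0x64  [3]=0x0f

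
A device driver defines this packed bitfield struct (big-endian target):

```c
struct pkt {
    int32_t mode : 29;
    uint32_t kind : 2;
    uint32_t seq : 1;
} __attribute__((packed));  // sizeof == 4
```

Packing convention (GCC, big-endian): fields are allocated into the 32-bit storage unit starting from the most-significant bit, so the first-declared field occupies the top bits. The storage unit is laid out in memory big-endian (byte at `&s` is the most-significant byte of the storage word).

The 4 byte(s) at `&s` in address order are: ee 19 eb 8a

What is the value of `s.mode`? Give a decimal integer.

[0]=0xee [1]=0x19 [2]=0xeb [3]=0x8a (big-endian) → word 0xee19eb8a
mode [3+:29] = (word>>3) & 0x1fffffff = 499334513  ←
kind [1+:2] = (word>>1) & 0x3 = 1
seq [0+:1] = (word>>0) & 0x1 = 0
mode signed 29b, MSB=1: 499334513 - 536870912 = -37536399

-37536399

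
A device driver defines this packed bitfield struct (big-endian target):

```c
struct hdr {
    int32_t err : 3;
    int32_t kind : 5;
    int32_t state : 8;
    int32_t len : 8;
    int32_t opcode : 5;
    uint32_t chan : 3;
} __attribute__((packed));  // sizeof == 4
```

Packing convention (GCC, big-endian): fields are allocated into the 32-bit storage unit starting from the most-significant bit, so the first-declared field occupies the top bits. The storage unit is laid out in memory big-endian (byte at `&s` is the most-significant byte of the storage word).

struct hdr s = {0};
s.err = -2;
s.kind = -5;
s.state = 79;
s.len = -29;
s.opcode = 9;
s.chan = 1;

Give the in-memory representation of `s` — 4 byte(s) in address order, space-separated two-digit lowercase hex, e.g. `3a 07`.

err:3 = -2 → 0x6 << 29 → word 0xc0000000
kind:5 = -5 → 0x1b << 24 → word 0xdb000000
state:8 = 79 → 0x4f << 16 → word 0xdb4f0000
len:8 = -29 → 0xe3 << 8 → word 0xdb4fe300
opcode:5 = 9 → 0x9 << 3 → word 0xdb4fe348
chan:3 = 1 → 0x1 << 0 → word 0xdb4fe349
word = 0xdb4fe349 → big-endian bytes:
  [0]=0xdb  [1]=0x4f  [2]=0xe3  [3]=0x49

db 4f e3 49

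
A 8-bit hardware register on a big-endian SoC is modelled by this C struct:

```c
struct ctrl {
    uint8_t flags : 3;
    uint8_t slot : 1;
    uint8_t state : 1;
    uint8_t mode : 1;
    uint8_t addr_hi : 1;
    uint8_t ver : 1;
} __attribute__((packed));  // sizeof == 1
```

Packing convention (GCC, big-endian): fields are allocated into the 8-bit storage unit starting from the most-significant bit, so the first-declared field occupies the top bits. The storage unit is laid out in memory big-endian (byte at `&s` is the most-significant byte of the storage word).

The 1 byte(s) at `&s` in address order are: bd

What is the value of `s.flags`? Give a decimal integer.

[0]=0xbd (big-endian) → word 0xbd
flags [5+:3] = (word>>5) & 0x7 = 5  ←
slot [4+:1] = (word>>4) & 0x1 = 1
state [3+:1] = (word>>3) & 0x1 = 1
mode [2+:1] = (word>>2) & 0x1 = 1
addr_hi [1+:1] = (word>>1) & 0x1 = 0
ver [0+:1] = (word>>0) & 0x1 = 1

5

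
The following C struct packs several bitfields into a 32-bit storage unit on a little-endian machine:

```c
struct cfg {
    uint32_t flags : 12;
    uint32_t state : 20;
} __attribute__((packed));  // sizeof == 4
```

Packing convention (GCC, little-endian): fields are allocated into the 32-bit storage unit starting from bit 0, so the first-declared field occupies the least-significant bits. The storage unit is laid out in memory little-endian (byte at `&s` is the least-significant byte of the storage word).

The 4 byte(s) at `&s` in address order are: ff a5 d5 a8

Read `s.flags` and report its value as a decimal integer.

[0]=0xff [1]=0xa5 [2]=0xd5 [3]=0xa8 (little-endian) → word 0xa8d5a5ff
flags:12 @ bit 0 → (0xa8d5a5ff>>0)&0xfff = 0x5ff  ←
state:20 @ bit 12 → (0xa8d5a5ff>>12)&0xfffff = 0xa8d5a

1535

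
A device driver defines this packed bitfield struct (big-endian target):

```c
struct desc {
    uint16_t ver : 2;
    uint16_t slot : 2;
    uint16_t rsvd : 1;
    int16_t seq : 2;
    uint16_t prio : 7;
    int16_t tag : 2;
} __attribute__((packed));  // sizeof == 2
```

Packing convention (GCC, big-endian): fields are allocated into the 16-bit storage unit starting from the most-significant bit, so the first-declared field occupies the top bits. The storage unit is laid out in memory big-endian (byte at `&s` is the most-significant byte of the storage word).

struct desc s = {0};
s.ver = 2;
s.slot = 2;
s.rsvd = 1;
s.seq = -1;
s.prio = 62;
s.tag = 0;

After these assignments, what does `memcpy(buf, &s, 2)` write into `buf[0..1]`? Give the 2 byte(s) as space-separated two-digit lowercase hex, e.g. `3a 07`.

[14+:2] ver=2 & 0x3 = 0x2; word=0x8000
[12+:2] slot=2 & 0x3 = 0x2; word=0xa000
[11+:1] rsvd=1 & 0x1 = 0x1; word=0xa800
[9+:2] seq=-1 & 0x3 = 0x3; word=0xae00
[2+:7] prio=62 & 0x7f = 0x3e; word=0xaef8
[0+:2] tag=0 & 0x3 = 0x0; word=0xaef8
word = 0xaef8 → big-endian bytes:
  [0]=0xae  [1]=0xf8

ae f8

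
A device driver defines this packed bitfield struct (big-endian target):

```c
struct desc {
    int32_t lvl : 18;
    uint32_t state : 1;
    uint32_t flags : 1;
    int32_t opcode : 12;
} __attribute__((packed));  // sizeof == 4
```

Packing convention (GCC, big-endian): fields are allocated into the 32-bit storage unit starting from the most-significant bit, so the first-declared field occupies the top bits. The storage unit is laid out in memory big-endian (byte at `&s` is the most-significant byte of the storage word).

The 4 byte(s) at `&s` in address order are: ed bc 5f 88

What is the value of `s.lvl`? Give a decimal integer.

-18703

[0]=0xed [1]=0xbc [2]=0x5f [3]=0x88 (big-endian) → word 0xedbc5f88
lvl:18 @ bit 14 → (0xedbc5f88>>14)&0x3ffff = 0x3b6f1  ←
state:1 @ bit 13 → (0xedbc5f88>>13)&0x1 = 0x0
flags:1 @ bit 12 → (0xedbc5f88>>12)&0x1 = 0x1
opcode:12 @ bit 0 → (0xedbc5f88>>0)&0xfff = 0xf88
lvl signed 18b, MSB=1: 243441 - 262144 = -18703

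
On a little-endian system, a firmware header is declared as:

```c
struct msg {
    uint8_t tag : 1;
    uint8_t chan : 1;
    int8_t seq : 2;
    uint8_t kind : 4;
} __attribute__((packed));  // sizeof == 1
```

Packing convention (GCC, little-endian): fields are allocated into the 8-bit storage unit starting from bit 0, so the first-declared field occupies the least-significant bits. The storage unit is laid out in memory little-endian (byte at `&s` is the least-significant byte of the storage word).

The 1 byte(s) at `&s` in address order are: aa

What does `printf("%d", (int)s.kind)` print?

[0]=0xaa (little-endian) → word 0xaa
tag [0+:1] = (word>>0) & 0x1 = 0
chan [1+:1] = (word>>1) & 0x1 = 1
seq [2+:2] = (word>>2) & 0x3 = 2
kind [4+:4] = (word>>4) & 0xf = 10  ←

10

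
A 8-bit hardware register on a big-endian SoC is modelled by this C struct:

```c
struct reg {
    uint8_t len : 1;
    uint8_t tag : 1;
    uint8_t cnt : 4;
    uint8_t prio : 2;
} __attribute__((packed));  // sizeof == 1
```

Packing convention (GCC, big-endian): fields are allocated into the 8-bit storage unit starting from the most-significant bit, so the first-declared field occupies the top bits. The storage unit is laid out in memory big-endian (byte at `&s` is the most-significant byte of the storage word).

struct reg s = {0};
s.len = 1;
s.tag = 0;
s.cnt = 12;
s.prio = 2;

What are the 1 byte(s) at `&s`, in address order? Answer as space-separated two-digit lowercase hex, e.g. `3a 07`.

len:1 = 1 → 0x1 << 7 → word 0x80
tag:1 = 0 → 0x0 << 6 → word 0x80
cnt:4 = 12 → 0xc << 2 → word 0xb0
prio:2 = 2 → 0x2 << 0 → word 0xb2
word = 0xb2 → big-endian bytes:
  [0]=0xb2

b2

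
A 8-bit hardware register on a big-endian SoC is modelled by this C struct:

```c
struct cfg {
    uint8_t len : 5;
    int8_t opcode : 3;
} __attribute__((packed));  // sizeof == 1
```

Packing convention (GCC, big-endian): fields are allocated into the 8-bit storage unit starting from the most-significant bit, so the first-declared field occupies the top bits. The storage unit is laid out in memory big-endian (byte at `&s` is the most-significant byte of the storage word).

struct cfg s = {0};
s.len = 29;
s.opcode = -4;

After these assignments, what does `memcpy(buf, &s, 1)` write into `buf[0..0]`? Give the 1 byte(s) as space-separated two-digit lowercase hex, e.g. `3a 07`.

len (5b) val=29 bits=0x1d at bit 3: 0xe8
opcode (3b) val=-4 bits=0x4 at bit 0: 0xec
word = 0xec → big-endian bytes:
  [0]=0xec

ec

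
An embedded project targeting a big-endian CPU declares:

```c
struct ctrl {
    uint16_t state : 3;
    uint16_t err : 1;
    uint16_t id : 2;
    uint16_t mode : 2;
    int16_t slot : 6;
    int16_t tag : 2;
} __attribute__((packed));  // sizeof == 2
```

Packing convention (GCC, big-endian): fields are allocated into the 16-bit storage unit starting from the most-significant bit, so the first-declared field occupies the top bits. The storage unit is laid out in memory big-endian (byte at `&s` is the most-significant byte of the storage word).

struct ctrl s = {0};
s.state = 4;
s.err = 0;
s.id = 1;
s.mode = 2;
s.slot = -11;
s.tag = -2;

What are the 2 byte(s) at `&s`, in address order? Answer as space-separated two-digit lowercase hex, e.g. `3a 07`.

86 d6

[13+:3] state=4 & 0x7 = 0x4; word=0x8000
[12+:1] err=0 & 0x1 = 0x0; word=0x8000
[10+:2] id=1 & 0x3 = 0x1; word=0x8400
[8+:2] mode=2 & 0x3 = 0x2; word=0x8600
[2+:6] slot=-11 & 0x3f = 0x35; word=0x86d4
[0+:2] tag=-2 & 0x3 = 0x2; word=0x86d6
word = 0x86d6 → big-endian bytes:
  [0]=0x86  [1]=0xd6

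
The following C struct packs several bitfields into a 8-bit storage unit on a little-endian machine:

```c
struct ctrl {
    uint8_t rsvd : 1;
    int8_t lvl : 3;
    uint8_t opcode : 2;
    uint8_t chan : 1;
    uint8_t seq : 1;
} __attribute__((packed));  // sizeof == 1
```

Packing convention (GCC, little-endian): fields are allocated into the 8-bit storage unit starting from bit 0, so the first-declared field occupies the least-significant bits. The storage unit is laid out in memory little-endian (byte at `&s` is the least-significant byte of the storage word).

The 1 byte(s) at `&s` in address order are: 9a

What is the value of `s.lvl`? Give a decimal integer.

[0]=0x9a (little-endian) → word 0x9a
rsvd [0+:1] = (word>>0) & 0x1 = 0
lvl [1+:3] = (word>>1) & 0x7 = 5  ←
opcode [4+:2] = (word>>4) & 0x3 = 1
chan [6+:1] = (word>>6) & 0x1 = 0
seq [7+:1] = (word>>7) & 0x1 = 1
lvl signed 3b, MSB=1: 5 - 8 = -3

-3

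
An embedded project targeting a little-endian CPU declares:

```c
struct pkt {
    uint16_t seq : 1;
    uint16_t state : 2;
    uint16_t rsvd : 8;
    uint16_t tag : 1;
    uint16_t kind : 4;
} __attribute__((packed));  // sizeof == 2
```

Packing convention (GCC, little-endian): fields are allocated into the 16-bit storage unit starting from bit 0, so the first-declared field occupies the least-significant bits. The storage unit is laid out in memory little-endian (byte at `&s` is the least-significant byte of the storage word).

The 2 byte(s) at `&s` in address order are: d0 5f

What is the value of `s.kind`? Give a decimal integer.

[0]=0xd0 [1]=0x5f (little-endian) → word 0x5fd0
seq [0+:1] = (word>>0) & 0x1 = 0
state [1+:2] = (word>>1) & 0x3 = 0
rsvd [3+:8] = (word>>3) & 0xff = 250
tag [11+:1] = (word>>11) & 0x1 = 1
kind [12+:4] = (word>>12) & 0xf = 5  ←

5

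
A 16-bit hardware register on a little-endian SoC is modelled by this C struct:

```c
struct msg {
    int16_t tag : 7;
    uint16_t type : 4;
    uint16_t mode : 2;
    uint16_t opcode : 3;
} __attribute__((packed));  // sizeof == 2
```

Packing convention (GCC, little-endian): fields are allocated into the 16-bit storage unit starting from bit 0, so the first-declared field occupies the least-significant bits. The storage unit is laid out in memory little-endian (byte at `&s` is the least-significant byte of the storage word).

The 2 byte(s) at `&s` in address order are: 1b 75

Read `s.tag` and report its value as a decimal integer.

[0]=0x1b [1]=0x75 (little-endian) → word 0x751b
tag [0+:7] = (word>>0) & 0x7f = 27  ←
type [7+:4] = (word>>7) & 0xf = 10
mode [11+:2] = (word>>11) & 0x3 = 2
opcode [13+:3] = (word>>13) & 0x7 = 3
tag signed 7b, MSB=0: value = 27

27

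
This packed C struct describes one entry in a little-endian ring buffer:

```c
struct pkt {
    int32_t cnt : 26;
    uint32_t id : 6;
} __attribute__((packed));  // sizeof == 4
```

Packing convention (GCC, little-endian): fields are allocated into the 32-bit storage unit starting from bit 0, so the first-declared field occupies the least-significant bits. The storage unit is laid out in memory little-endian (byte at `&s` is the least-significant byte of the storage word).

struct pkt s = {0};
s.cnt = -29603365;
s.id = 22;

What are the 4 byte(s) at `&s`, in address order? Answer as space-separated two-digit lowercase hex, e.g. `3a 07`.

cnt (26b) val=-29603365 bits=0x23c49db at bit 0: 0x023c49db
id (6b) val=22 bits=0x16 at bit 26: 0x5a3c49db
word = 0x5a3c49db → little-endian bytes:
  [0]=0xdb  [1]=0x49  [2]=0x3c  [3]=0x5a

db 49 3c 5a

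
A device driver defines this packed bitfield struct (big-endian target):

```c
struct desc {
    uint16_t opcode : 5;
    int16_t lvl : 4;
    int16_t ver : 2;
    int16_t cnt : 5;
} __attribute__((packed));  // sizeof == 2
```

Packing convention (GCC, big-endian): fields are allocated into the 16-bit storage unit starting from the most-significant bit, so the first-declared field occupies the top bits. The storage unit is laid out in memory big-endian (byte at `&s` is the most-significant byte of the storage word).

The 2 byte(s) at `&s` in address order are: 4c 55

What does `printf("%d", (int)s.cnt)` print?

[0]=0x4c [1]=0x55 (big-endian) → word 0x4c55
opcode:5 @ bit 11 → (0x4c55>>11)&0x1f = 0x9
lvl:4 @ bit 7 → (0x4c55>>7)&0xf = 0x8
ver:2 @ bit 5 → (0x4c55>>5)&0x3 = 0x2
cnt:5 @ bit 0 → (0x4c55>>0)&0x1f = 0x15  ←
cnt signed 5b, MSB=1: 21 - 32 = -11

-11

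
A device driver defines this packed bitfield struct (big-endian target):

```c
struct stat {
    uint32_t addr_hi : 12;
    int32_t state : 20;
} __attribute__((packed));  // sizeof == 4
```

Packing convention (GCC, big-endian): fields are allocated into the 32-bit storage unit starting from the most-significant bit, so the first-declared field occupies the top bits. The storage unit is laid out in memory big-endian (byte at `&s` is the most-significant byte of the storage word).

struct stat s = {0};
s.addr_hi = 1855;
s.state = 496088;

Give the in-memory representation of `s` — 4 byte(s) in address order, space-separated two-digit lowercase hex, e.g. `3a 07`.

addr_hi (12b) val=1855 bits=0x73f at bit 20: 0x73f00000
state (20b) val=496088 bits=0x791d8 at bit 0: 0x73f791d8
word = 0x73f791d8 → big-endian bytes:
  [0]=0x73  [1]=0xf7  [2]=0x91  [3]=0xd8

73 f7 91 d8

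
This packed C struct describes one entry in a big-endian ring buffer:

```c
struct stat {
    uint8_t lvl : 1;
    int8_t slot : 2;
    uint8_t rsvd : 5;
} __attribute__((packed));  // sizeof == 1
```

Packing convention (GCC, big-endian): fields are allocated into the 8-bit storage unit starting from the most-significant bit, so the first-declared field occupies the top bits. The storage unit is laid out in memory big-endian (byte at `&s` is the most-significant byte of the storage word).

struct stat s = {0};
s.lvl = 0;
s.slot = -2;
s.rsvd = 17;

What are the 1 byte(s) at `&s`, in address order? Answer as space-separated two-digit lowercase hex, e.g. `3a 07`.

51

lvl (1b) val=0 bits=0x0 at bit 7: 0x00
slot (2b) val=-2 bits=0x2 at bit 5: 0x40
rsvd (5b) val=17 bits=0x11 at bit 0: 0x51
word = 0x51 → big-endian bytes:
  [0]=0x51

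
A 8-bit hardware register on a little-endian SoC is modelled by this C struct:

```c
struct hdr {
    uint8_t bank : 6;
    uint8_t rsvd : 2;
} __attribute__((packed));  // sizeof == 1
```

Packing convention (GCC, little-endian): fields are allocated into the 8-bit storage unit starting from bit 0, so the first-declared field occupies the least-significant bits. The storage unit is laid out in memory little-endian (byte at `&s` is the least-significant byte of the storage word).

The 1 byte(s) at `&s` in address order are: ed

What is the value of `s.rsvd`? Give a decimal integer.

[0]=0xed (little-endian) → word 0xed
bank [0+:6] = (word>>0) & 0x3f = 45
rsvd [6+:2] = (word>>6) & 0x3 = 3  ←

3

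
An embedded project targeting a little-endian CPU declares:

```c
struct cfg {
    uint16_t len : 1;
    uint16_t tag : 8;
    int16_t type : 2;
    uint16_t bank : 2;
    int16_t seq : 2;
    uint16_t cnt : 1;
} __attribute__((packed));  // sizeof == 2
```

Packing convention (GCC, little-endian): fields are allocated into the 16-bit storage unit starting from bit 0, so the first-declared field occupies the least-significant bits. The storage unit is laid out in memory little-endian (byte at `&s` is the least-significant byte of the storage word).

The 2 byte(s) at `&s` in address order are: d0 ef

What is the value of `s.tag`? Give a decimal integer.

232

[0]=0xd0 [1]=0xef (little-endian) → word 0xefd0
len [0+:1] = (word>>0) & 0x1 = 0
tag [1+:8] = (word>>1) & 0xff = 232  ←
type [9+:2] = (word>>9) & 0x3 = 3
bank [11+:2] = (word>>11) & 0x3 = 1
seq [13+:2] = (word>>13) & 0x3 = 3
cnt [15+:1] = (word>>15) & 0x1 = 1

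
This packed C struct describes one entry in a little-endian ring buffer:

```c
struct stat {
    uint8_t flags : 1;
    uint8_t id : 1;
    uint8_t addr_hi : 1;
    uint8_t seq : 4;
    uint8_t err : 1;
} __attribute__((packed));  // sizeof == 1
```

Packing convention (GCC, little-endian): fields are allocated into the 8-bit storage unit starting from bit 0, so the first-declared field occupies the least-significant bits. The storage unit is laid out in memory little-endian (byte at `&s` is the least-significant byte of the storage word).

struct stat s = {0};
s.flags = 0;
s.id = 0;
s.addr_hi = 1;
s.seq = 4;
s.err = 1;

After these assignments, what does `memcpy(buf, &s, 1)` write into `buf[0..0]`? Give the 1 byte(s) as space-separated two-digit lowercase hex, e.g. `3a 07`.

flags (1b) val=0 bits=0x0 at bit 0: 0x00
id (1b) val=0 bits=0x0 at bit 1: 0x00
addr_hi (1b) val=1 bits=0x1 at bit 2: 0x04
seq (4b) val=4 bits=0x4 at bit 3: 0x24
err (1b) val=1 bits=0x1 at bit 7: 0xa4
word = 0xa4 → little-endian bytes:
  [0]=0xa4

a4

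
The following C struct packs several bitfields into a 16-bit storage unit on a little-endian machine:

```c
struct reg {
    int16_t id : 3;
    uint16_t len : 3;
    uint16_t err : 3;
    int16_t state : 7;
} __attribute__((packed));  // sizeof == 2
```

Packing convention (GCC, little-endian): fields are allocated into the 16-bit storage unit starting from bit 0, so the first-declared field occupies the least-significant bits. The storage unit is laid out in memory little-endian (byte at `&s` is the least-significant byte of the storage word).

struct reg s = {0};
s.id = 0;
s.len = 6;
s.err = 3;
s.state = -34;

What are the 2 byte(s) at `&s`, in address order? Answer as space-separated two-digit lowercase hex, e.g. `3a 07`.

[0+:3] id=0 & 0x7 = 0x0; word=0x0000
[3+:3] len=6 & 0x7 = 0x6; word=0x0030
[6+:3] err=3 & 0x7 = 0x3; word=0x00f0
[9+:7] state=-34 & 0x7f = 0x5e; word=0xbcf0
word = 0xbcf0 → little-endian bytes:
  [0]=0xf0  [1]=0xbc

f0 bc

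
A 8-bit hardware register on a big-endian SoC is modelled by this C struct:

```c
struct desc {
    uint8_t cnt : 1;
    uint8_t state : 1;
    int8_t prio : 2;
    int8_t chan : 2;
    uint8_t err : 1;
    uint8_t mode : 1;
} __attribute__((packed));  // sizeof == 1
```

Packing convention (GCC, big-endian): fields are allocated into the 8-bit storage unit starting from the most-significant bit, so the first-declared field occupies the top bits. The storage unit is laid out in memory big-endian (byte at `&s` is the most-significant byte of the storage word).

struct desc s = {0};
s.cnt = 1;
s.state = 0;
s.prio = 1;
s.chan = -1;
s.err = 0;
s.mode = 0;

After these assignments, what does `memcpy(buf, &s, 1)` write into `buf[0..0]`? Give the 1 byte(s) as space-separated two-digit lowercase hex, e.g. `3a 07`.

cnt:1 = 1 → 0x1 << 7 → word 0x80
state:1 = 0 → 0x0 << 6 → word 0x80
prio:2 = 1 → 0x1 << 4 → word 0x90
chan:2 = -1 → 0x3 << 2 → word 0x9c
err:1 = 0 → 0x0 << 1 → word 0x9c
mode:1 = 0 → 0x0 << 0 → word 0x9c
word = 0x9c → big-endian bytes:
  [0]=0x9c

9c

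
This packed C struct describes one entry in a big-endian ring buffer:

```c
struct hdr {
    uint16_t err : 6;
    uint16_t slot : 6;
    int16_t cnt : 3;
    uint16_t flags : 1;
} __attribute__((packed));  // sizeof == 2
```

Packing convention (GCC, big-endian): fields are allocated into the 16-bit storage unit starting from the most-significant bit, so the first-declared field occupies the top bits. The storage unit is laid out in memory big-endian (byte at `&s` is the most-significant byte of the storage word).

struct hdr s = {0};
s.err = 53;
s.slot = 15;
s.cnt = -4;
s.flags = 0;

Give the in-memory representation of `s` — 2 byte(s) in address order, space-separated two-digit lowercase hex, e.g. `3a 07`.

err (6b) val=53 bits=0x35 at bit 10: 0xd400
slot (6b) val=15 bits=0xf at bit 4: 0xd4f0
cnt (3b) val=-4 bits=0x4 at bit 1: 0xd4f8
flags (1b) val=0 bits=0x0 at bit 0: 0xd4f8
word = 0xd4f8 → big-endian bytes:
  [0]=0xd4  [1]=0xf8

d4 f8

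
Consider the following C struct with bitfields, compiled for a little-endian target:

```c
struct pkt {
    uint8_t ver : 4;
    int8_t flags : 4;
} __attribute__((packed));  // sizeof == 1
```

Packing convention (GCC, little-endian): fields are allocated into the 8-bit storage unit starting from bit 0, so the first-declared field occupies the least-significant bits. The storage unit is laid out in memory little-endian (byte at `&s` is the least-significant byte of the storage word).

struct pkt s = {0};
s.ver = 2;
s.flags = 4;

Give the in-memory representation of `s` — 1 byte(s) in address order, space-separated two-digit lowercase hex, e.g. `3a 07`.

ver:4 = 2 → 0x2 << 0 → word 0x02
flags:4 = 4 → 0x4 << 4 → word 0x42
word = 0x42 → little-endian bytes:
  [0]=0x42

42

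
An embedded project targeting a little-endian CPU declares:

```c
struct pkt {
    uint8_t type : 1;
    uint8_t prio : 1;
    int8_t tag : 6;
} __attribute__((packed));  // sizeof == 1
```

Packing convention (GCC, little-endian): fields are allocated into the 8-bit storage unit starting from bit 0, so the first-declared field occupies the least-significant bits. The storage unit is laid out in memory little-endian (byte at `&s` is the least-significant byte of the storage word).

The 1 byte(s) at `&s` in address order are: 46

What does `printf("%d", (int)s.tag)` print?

[0]=0x46 (little-endian) → word 0x46
type [0+:1] = (word>>0) & 0x1 = 0
prio [1+:1] = (word>>1) & 0x1 = 1
tag [2+:6] = (word>>2) & 0x3f = 17  ←
tag signed 6b, MSB=0: value = 17

17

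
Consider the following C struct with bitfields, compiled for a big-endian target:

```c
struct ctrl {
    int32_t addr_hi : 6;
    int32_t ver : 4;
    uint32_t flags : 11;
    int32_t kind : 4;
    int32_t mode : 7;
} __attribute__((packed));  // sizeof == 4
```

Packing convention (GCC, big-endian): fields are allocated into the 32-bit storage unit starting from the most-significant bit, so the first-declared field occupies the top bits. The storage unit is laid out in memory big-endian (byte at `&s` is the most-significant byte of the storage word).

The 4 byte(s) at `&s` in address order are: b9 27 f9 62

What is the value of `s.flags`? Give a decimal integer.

[0]=0xb9 [1]=0x27 [2]=0xf9 [3]=0x62 (big-endian) → word 0xb927f962
addr_hi:6 @ bit 26 → (0xb927f962>>26)&0x3f = 0x2e
ver:4 @ bit 22 → (0xb927f962>>22)&0xf = 0x4
flags:11 @ bit 11 → (0xb927f962>>11)&0x7ff = 0x4ff  ←
kind:4 @ bit 7 → (0xb927f962>>7)&0xf = 0x2
mode:7 @ bit 0 → (0xb927f962>>0)&0x7f = 0x62

1279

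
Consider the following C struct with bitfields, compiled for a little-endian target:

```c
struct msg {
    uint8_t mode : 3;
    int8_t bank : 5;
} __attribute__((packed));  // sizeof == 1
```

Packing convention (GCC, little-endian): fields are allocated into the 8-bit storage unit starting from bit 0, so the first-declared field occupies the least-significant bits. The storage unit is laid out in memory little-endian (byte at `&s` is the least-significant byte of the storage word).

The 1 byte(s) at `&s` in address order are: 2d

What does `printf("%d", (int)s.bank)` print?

5

[0]=0x2d (little-endian) → word 0x2d
mode:3 @ bit 0 → (0x2d>>0)&0x7 = 0x5
bank:5 @ bit 3 → (0x2d>>3)&0x1f = 0x5  ←
bank signed 5b, MSB=0: value = 5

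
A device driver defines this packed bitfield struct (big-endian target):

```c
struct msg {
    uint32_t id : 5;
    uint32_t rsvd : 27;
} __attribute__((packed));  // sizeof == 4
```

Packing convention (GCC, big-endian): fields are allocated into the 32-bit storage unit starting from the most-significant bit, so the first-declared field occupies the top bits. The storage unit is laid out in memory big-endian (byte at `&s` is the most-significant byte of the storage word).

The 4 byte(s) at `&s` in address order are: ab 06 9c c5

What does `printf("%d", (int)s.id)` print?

21

[0]=0xab [1]=0x06 [2]=0x9c [3]=0xc5 (big-endian) → word 0xab069cc5
id [27+:5] = (word>>27) & 0x1f = 21  ←
rsvd [0+:27] = (word>>0) & 0x7ffffff = 50764997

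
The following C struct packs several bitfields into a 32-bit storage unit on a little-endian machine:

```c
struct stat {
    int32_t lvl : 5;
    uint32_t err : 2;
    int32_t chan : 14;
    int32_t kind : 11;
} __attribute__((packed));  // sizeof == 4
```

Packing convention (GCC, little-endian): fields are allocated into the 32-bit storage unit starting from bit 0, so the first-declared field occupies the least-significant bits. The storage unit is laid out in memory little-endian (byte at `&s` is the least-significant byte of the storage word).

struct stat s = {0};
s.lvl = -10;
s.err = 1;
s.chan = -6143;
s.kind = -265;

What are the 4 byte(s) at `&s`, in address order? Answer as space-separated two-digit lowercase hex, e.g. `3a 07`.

lvl:5 = -10 → 0x16 << 0 → word 0x00000016
err:2 = 1 → 0x1 << 5 → word 0x00000036
chan:14 = -6143 → 0x2801 << 7 → word 0x001400b6
kind:11 = -265 → 0x6f7 << 21 → word 0xdef400b6
word = 0xdef400b6 → little-endian bytes:
  [0]=0xb6  [1]=0x00  [2]=0xf4  [3]=0xde

b6 00 f4 de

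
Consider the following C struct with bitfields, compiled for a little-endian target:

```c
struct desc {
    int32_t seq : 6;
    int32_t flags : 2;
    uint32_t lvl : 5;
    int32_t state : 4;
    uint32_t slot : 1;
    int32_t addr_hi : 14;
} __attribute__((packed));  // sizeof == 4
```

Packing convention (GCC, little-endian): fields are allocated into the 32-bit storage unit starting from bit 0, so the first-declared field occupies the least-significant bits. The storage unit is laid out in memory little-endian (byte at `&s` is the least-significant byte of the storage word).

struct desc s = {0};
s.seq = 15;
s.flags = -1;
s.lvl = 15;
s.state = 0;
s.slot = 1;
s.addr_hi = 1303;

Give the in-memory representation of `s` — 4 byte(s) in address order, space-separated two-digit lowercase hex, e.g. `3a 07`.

cf 0f 5e 14

seq:6 = 15 → 0xf << 0 → word 0x0000000f
flags:2 = -1 → 0x3 << 6 → word 0x000000cf
lvl:5 = 15 → 0xf << 8 → word 0x00000fcf
state:4 = 0 → 0x0 << 13 → word 0x00000fcf
slot:1 = 1 → 0x1 << 17 → word 0x00020fcf
addr_hi:14 = 1303 → 0x517 << 18 → word 0x145e0fcf
word = 0x145e0fcf → little-endian bytes:
  [0]=0xcf  [1]=0x0f  [2]=0x5e  [3]=0x14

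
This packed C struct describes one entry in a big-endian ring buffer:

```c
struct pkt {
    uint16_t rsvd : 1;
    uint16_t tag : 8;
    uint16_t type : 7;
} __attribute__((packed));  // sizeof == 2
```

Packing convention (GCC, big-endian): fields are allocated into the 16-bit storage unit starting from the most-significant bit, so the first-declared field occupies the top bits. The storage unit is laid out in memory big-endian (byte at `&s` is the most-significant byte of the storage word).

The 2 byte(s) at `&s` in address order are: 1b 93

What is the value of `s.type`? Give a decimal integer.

19

[0]=0x1b [1]=0x93 (big-endian) → word 0x1b93
rsvd [15+:1] = (word>>15) & 0x1 = 0
tag [7+:8] = (word>>7) & 0xff = 55
type [0+:7] = (word>>0) & 0x7f = 19  ←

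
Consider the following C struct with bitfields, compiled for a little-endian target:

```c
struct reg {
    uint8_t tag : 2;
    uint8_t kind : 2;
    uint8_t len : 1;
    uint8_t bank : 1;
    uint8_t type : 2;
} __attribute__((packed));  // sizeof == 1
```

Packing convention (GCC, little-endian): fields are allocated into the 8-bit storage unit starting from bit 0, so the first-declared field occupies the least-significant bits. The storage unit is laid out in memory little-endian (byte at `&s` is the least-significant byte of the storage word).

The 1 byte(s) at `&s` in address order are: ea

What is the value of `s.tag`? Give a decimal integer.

2

[0]=0xea (little-endian) → word 0xea
tag:2 @ bit 0 → (0xea>>0)&0x3 = 0x2  ←
kind:2 @ bit 2 → (0xea>>2)&0x3 = 0x2
len:1 @ bit 4 → (0xea>>4)&0x1 = 0x0
bank:1 @ bit 5 → (0xea>>5)&0x1 = 0x1
type:2 @ bit 6 → (0xea>>6)&0x3 = 0x3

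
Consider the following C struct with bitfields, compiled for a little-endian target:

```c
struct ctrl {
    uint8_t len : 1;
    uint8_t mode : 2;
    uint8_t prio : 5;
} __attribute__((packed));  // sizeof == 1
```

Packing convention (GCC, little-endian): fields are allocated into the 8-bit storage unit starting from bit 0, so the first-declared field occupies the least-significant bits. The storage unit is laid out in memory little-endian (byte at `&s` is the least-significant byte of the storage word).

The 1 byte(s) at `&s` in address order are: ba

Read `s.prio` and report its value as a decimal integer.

[0]=0xba (little-endian) → word 0xba
len:1 @ bit 0 → (0xba>>0)&0x1 = 0x0
mode:2 @ bit 1 → (0xba>>1)&0x3 = 0x1
prio:5 @ bit 3 → (0xba>>3)&0x1f = 0x17  ←

23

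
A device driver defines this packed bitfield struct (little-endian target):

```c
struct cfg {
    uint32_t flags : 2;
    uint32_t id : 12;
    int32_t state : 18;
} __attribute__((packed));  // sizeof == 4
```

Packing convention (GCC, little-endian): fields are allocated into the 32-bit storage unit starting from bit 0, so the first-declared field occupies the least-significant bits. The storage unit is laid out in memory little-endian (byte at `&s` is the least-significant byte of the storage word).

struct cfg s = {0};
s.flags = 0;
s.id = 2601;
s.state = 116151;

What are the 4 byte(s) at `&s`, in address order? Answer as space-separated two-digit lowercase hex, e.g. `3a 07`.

a4 e8 6d 71

flags (2b) val=0 bits=0x0 at bit 0: 0x00000000
id (12b) val=2601 bits=0xa29 at bit 2: 0x000028a4
state (18b) val=116151 bits=0x1c5b7 at bit 14: 0x716de8a4
word = 0x716de8a4 → little-endian bytes:
  [0]=0xa4  [1]=0xe8  [2]=0x6d  [3]=0x71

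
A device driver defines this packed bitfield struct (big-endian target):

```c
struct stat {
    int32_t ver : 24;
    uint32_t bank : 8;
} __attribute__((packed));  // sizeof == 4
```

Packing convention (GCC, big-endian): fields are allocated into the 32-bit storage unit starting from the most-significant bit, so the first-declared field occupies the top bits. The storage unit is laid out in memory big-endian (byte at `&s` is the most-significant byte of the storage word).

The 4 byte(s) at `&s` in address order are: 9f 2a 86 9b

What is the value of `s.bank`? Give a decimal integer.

155

[0]=0x9f [1]=0x2a [2]=0x86 [3]=0x9b (big-endian) → word 0x9f2a869b
ver [8+:24] = (word>>8) & 0xffffff = 10431110
bank [0+:8] = (word>>0) & 0xff = 155  ←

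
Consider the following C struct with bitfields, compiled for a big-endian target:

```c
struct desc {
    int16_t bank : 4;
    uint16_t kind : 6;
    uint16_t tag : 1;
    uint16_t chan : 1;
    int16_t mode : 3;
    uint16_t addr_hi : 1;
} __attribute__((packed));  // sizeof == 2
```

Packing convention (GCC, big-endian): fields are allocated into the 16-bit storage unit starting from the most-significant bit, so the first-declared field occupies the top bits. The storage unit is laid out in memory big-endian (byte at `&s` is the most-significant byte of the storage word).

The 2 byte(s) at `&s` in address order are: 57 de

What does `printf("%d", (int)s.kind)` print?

[0]=0x57 [1]=0xde (big-endian) → word 0x57de
bank [12+:4] = (word>>12) & 0xf = 5
kind [6+:6] = (word>>6) & 0x3f = 31  ←
tag [5+:1] = (word>>5) & 0x1 = 0
chan [4+:1] = (word>>4) & 0x1 = 1
mode [1+:3] = (word>>1) & 0x7 = 7
addr_hi [0+:1] = (word>>0) & 0x1 = 0

31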